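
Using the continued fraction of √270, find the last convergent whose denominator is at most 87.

√270 = [16; 2, 3, 6, 3, 2, 32, …] (period length 6).
Convergents:
  p_0/q_0 = 16/1
  p_1/q_1 = 33/2
  p_2/q_2 = 115/7
  p_3/q_3 = 723/44
  p_4/q_4 = 2284/139
q_3 = 44 ≤ 87 < 139 = q_4, so the answer is 723/44.

723/44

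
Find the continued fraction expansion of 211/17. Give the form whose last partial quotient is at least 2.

211 = 12×17 + 7
17 = 2×7 + 3
7 = 2×3 + 1
3 = 3×1 + 0  (stop)
So 211/17 = [12; 2, 2, 3].

[12; 2, 2, 3]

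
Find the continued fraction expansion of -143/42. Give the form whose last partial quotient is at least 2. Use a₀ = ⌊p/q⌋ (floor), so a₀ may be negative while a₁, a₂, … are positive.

[-4; 1, 1, 2, 8]

-143 = -4×42 + 25
42 = 1×25 + 17
25 = 1×17 + 8
17 = 2×8 + 1
8 = 8×1 + 0  (stop)
So -143/42 = [-4; 1, 1, 2, 8].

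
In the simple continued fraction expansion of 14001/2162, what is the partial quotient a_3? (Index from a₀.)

14001 = 6·2162 + 1029   →  a_0 = 6
2162 = 2·1029 + 104   →  a_1 = 2
1029 = 9·104 + 93   →  a_2 = 9
104 = 1·93 + 11   →  a_3 = 1

1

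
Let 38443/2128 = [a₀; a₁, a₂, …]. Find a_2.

3

38443 = 18·2128 + 139   →  a_0 = 18
2128 = 15·139 + 43   →  a_1 = 15
139 = 3·43 + 10   →  a_2 = 3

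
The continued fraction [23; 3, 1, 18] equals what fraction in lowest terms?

1744/75

Using pₖ = aₖpₖ₋₁ + pₖ₋₂ and qₖ = aₖqₖ₋₁ + qₖ₋₂:
  k=0: a=23, p=23, q=1
  k=1: a=3, p=70, q=3
  k=2: a=1, p=93, q=4
  k=3: a=18, p=1744, q=75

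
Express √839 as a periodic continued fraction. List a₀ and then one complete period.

[28; 1, 27, 1, 56]

a₀ = ⌊√839⌋ = 28.
With m₀=0, d₀=1 and mₖ₊₁ = dₖaₖ − mₖ, dₖ₊₁ = (n − mₖ₊₁²)/dₖ, aₖ₊₁ = ⌊(a₀+mₖ₊₁)/dₖ₊₁⌋:
  k=1: m=28, d=55, a=1
  k=2: m=27, d=2, a=27
  k=3: m=27, d=55, a=1
  k=4: m=28, d=1, a=56
d=1 and a=2a₀=56 at k=4, so the next step gives (m, d) = (28, 55) again — its k=1 value — and the period has length 4.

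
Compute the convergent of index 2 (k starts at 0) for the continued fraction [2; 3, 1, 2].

Using pₖ = aₖpₖ₋₁ + pₖ₋₂, qₖ = aₖqₖ₋₁ + qₖ₋₂ (with p₋₁=1, p₋₂=0, q₋₁=0, q₋₂=1):
  k=0: a=2, p=2, q=1
  k=1: a=3, p=7, q=3
  k=2: a=1, p=9, q=4

9/4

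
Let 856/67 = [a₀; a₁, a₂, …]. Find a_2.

3

856 = 12·67 + 52   →  a_0 = 12
67 = 1·52 + 15   →  a_1 = 1
52 = 3·15 + 7   →  a_2 = 3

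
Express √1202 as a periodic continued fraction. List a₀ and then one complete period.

[34; 1, 2, 34, 2, 1, 68]

a₀ = ⌊√1202⌋ = 34.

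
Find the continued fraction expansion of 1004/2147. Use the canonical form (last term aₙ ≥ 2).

1004 = 0×2147 + 1004
2147 = 2×1004 + 139
1004 = 7×139 + 31
139 = 4×31 + 15
31 = 2×15 + 1
15 = 15×1 + 0  (stop)
So 1004/2147 = [0; 2, 7, 4, 2, 15].

[0; 2, 7, 4, 2, 15]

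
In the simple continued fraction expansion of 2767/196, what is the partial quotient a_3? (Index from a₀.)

2767 = 14·196 + 23   →  a_0 = 14
196 = 8·23 + 12   →  a_1 = 8
23 = 1·12 + 11   →  a_2 = 1
12 = 1·11 + 1   →  a_3 = 1

1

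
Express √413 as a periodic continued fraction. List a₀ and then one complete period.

[20; 3, 9, 1, 4, 1, 9, 3, 40]

a₀ = ⌊√413⌋ = 20.
With m₀=0, d₀=1 and mₖ₊₁ = dₖaₖ − mₖ, dₖ₊₁ = (n − mₖ₊₁²)/dₖ, aₖ₊₁ = ⌊(a₀+mₖ₊₁)/dₖ₊₁⌋:
  k=1: m=20, d=13, a=3
  k=2: m=19, d=4, a=9
  k=3: m=17, d=31, a=1
  k=4: m=14, d=7, a=4
  k=5: m=14, d=31, a=1
  k=6: m=17, d=4, a=9
  k=7: m=19, d=13, a=3
  k=8: m=20, d=1, a=40
d=1 and a=2a₀=40 at k=8, so the next step gives (m, d) = (20, 13) again — its k=1 value — and the period has length 8.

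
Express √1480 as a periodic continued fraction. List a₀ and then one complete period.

[38; 2, 8, 19, 8, 2, 76]

a₀ = ⌊√1480⌋ = 38.
With m₀=0, d₀=1 and mₖ₊₁ = dₖaₖ − mₖ, dₖ₊₁ = (n − mₖ₊₁²)/dₖ, aₖ₊₁ = ⌊(a₀+mₖ₊₁)/dₖ₊₁⌋:
  k=1: m=38, d=36, a=2
  k=2: m=34, d=9, a=8
  k=3: m=38, d=4, a=19
  k=4: m=38, d=9, a=8
  k=5: m=34, d=36, a=2
  k=6: m=38, d=1, a=76
d=1 and a=2a₀=76 at k=6, so the next step gives (m, d) = (38, 36) again — its k=1 value — and the period has length 6.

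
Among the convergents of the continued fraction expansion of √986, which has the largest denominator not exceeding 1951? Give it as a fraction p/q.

49299/1570

√986 = [31; 2, 2, 62, …] (period length 3).
Convergents:
  p_0/q_0 = 31/1
  p_1/q_1 = 63/2
  p_2/q_2 = 157/5
  p_3/q_3 = 9797/312
  p_4/q_4 = 19751/629
  p_5/q_5 = 49299/1570
  p_6/q_6 = 3076289/97969
q_5 = 1570 ≤ 1951 < 97969 = q_6, so the answer is 49299/1570.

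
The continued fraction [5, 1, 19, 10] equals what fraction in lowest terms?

1196/201

Fold from the inside: start with 10/1.
  19 + 1/10 = 191/10
  1 + 10/191 = 201/191
  5 + 191/201 = 1196/201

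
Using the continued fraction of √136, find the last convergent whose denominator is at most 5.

√136 = [11; 1, 1, 1, 22, …] (period length 4).
Convergents:
  p_0/q_0 = 11/1
  p_1/q_1 = 12/1
  p_2/q_2 = 23/2
  p_3/q_3 = 35/3
  p_4/q_4 = 793/68
q_3 = 3 ≤ 5 < 68 = q_4, so the answer is 35/3.

35/3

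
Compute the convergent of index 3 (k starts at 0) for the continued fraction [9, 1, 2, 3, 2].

Using pₖ = aₖpₖ₋₁ + pₖ₋₂, qₖ = aₖqₖ₋₁ + qₖ₋₂ (with p₋₁=1, p₋₂=0, q₋₁=0, q₋₂=1):
  k=0: a=9, p=9, q=1
  k=1: a=1, p=10, q=1
  k=2: a=2, p=29, q=3
  k=3: a=3, p=97, q=10

97/10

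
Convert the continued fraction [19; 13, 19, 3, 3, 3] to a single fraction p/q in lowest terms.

Using pₖ = aₖpₖ₋₁ + pₖ₋₂ and qₖ = aₖqₖ₋₁ + qₖ₋₂:
  k=0: a=19, p=19, q=1
  k=1: a=13, p=248, q=13
  k=2: a=19, p=4731, q=248
  k=3: a=3, p=14441, q=757
  k=4: a=3, p=48054, q=2519
  k=5: a=3, p=158603, q=8314

158603/8314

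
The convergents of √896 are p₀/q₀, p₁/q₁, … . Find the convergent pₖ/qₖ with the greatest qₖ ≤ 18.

449/15

√896 = [29; 1, 13, 1, 58, …] (period length 4).
Convergents:
  p_0/q_0 = 29/1
  p_1/q_1 = 30/1
  p_2/q_2 = 419/14
  p_3/q_3 = 449/15
  p_4/q_4 = 26461/884
q_3 = 15 ≤ 18 < 884 = q_4, so the answer is 449/15.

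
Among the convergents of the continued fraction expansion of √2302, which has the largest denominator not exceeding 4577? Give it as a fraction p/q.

218737/4559

√2302 = [47; 1, 46, 1, 94, …] (period length 4).
Convergents:
  p_0/q_0 = 47/1
  p_1/q_1 = 48/1
  p_2/q_2 = 2255/47
  p_3/q_3 = 2303/48
  p_4/q_4 = 218737/4559
  p_5/q_5 = 221040/4607
q_4 = 4559 ≤ 4577 < 4607 = q_5, so the answer is 218737/4559.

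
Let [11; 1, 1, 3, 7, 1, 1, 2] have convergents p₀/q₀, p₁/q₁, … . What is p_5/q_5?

Using pₖ = aₖpₖ₋₁ + pₖ₋₂, qₖ = aₖqₖ₋₁ + qₖ₋₂ (with p₋₁=1, p₋₂=0, q₋₁=0, q₋₂=1):
  k=0: a=11, p=11, q=1
  k=1: a=1, p=12, q=1
  k=2: a=1, p=23, q=2
  k=3: a=3, p=81, q=7
  k=4: a=7, p=590, q=51
  k=5: a=1, p=671, q=58

671/58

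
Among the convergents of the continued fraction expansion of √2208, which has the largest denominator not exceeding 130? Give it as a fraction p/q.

√2208 = [46; 1, 92, …] (period length 2).
Convergents:
  p_0/q_0 = 46/1
  p_1/q_1 = 47/1
  p_2/q_2 = 4370/93
  p_3/q_3 = 4417/94
  p_4/q_4 = 410734/8741
q_3 = 94 ≤ 130 < 8741 = q_4, so the answer is 4417/94.

4417/94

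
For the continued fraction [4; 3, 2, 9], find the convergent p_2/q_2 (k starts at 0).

30/7

Using pₖ = aₖpₖ₋₁ + pₖ₋₂, qₖ = aₖqₖ₋₁ + qₖ₋₂ (with p₋₁=1, p₋₂=0, q₋₁=0, q₋₂=1):
  k=0: a=4, p=4, q=1
  k=1: a=3, p=13, q=3
  k=2: a=2, p=30, q=7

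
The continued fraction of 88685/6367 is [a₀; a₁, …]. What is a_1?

1

88685 = 13·6367 + 5914   →  a_0 = 13
6367 = 1·5914 + 453   →  a_1 = 1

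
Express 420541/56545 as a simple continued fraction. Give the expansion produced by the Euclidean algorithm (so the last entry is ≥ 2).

420541 = 7*56545 + 24726
56545 = 2*24726 + 7093
24726 = 3*7093 + 3447
7093 = 2*3447 + 199
3447 = 17*199 + 64
199 = 3*64 + 7
64 = 9*7 + 1
7 = 7*1 + 0  (stop)
So 420541/56545 = [7; 2, 3, 2, 17, 3, 9, 7].

[7; 2, 3, 2, 17, 3, 9, 7]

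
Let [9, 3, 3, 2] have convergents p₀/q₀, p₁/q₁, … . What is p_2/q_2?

93/10

Using pₖ = aₖpₖ₋₁ + pₖ₋₂, qₖ = aₖqₖ₋₁ + qₖ₋₂ (with p₋₁=1, p₋₂=0, q₋₁=0, q₋₂=1):
  k=0: a=9, p=9, q=1
  k=1: a=3, p=28, q=3
  k=2: a=3, p=93, q=10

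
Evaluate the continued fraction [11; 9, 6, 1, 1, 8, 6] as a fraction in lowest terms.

69044/6215

Fold from the inside: start with 6/1.
  8 + 1/6 = 49/6
  1 + 6/49 = 55/49
  1 + 49/55 = 104/55
  6 + 55/104 = 679/104
  9 + 104/679 = 6215/679
  11 + 679/6215 = 69044/6215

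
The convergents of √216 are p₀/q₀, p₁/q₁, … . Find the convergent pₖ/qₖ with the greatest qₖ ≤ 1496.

14403/980

√216 = [14; 1, 2, 3, 2, 1, 28, …] (period length 6).
Convergents:
  p_0/q_0 = 14/1
  p_1/q_1 = 15/1
  p_2/q_2 = 44/3
  p_3/q_3 = 147/10
  p_4/q_4 = 338/23
  p_5/q_5 = 485/33
  p_6/q_6 = 13918/947
  p_7/q_7 = 14403/980
  p_8/q_8 = 42724/2907
q_7 = 980 ≤ 1496 < 2907 = q_8, so the answer is 14403/980.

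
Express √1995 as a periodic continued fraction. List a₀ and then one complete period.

[44; 1, 1, 1, 88]

a₀ = ⌊√1995⌋ = 44.
With m₀=0, d₀=1 and mₖ₊₁ = dₖaₖ − mₖ, dₖ₊₁ = (n − mₖ₊₁²)/dₖ, aₖ₊₁ = ⌊(a₀+mₖ₊₁)/dₖ₊₁⌋:
  k=1: m=44, d=59, a=1
  k=2: m=15, d=30, a=1
  k=3: m=15, d=59, a=1
  k=4: m=44, d=1, a=88
d=1 and a=2a₀=88 at k=4, so the next step gives (m, d) = (44, 59) again — its k=1 value — and the period has length 4.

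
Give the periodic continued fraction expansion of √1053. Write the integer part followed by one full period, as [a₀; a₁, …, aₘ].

a₀ = ⌊√1053⌋ = 32.
With m₀=0, d₀=1 and mₖ₊₁ = dₖaₖ − mₖ, dₖ₊₁ = (n − mₖ₊₁²)/dₖ, aₖ₊₁ = ⌊(a₀+mₖ₊₁)/dₖ₊₁⌋:
  k=1: m=32, d=29, a=2
  k=2: m=26, d=13, a=4
  k=3: m=26, d=29, a=2
  k=4: m=32, d=1, a=64
d=1 and a=2a₀=64 at k=4, so the next step gives (m, d) = (32, 29) again — its k=1 value — and the period has length 4.

[32; 2, 4, 2, 64]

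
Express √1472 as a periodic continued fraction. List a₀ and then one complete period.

a₀ = ⌊√1472⌋ = 38.
With m₀=0, d₀=1 and mₖ₊₁ = dₖaₖ − mₖ, dₖ₊₁ = (n − mₖ₊₁²)/dₖ, aₖ₊₁ = ⌊(a₀+mₖ₊₁)/dₖ₊₁⌋:
  k=1: m=38, d=28, a=2
  k=2: m=18, d=41, a=1
  k=3: m=23, d=23, a=2
  k=4: m=23, d=41, a=1
  k=5: m=18, d=28, a=2
  k=6: m=38, d=1, a=76
d=1 and a=2a₀=76 at k=6, so the next step gives (m, d) = (38, 28) again — its k=1 value — and the period has length 6.

[38; 2, 1, 2, 1, 2, 76]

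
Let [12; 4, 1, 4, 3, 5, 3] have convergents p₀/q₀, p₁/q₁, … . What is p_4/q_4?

Using pₖ = aₖpₖ₋₁ + pₖ₋₂, qₖ = aₖqₖ₋₁ + qₖ₋₂ (with p₋₁=1, p₋₂=0, q₋₁=0, q₋₂=1):
  k=0: a=12, p=12, q=1
  k=1: a=4, p=49, q=4
  k=2: a=1, p=61, q=5
  k=3: a=4, p=293, q=24
  k=4: a=3, p=940, q=77

940/77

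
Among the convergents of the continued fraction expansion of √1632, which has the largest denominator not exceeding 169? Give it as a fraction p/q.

√1632 = [40; 2, 1, 1, 19, 1, 1, 2, 80, …] (period length 8).
Convergents:
  p_0/q_0 = 40/1
  p_1/q_1 = 81/2
  p_2/q_2 = 121/3
  p_3/q_3 = 202/5
  p_4/q_4 = 3959/98
  p_5/q_5 = 4161/103
  p_6/q_6 = 8120/201
q_5 = 103 ≤ 169 < 201 = q_6, so the answer is 4161/103.

4161/103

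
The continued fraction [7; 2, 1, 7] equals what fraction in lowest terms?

Using pₖ = aₖpₖ₋₁ + pₖ₋₂ and qₖ = aₖqₖ₋₁ + qₖ₋₂:
  k=0: a=7, p=7, q=1
  k=1: a=2, p=15, q=2
  k=2: a=1, p=22, q=3
  k=3: a=7, p=169, q=23

169/23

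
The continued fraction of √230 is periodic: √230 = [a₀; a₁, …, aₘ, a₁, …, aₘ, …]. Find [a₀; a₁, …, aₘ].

[15; 6, 30]

a₀ = ⌊√230⌋ = 15.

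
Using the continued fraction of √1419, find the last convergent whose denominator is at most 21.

√1419 = [37; 1, 2, 37, 2, 1, 74, …] (period length 6).
Convergents:
  p_0/q_0 = 37/1
  p_1/q_1 = 38/1
  p_2/q_2 = 113/3
  p_3/q_3 = 4219/112
q_2 = 3 ≤ 21 < 112 = q_3, so the answer is 113/3.

113/3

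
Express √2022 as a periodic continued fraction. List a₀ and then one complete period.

[44; 1, 28, 1, 88]

a₀ = ⌊√2022⌋ = 44.
With m₀=0, d₀=1 and mₖ₊₁ = dₖaₖ − mₖ, dₖ₊₁ = (n − mₖ₊₁²)/dₖ, aₖ₊₁ = ⌊(a₀+mₖ₊₁)/dₖ₊₁⌋:
  k=1: m=44, d=86, a=1
  k=2: m=42, d=3, a=28
  k=3: m=42, d=86, a=1
  k=4: m=44, d=1, a=88
d=1 and a=2a₀=88 at k=4, so the next step gives (m, d) = (44, 86) again — its k=1 value — and the period has length 4.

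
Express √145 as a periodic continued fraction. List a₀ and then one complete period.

a₀ = ⌊√145⌋ = 12.
With m₀=0, d₀=1 and mₖ₊₁ = dₖaₖ − mₖ, dₖ₊₁ = (n − mₖ₊₁²)/dₖ, aₖ₊₁ = ⌊(a₀+mₖ₊₁)/dₖ₊₁⌋:
  k=1: m=12, d=1, a=24
d=1 and a=2a₀=24 at k=1, so the next step gives (m, d) = (12, 1) again — its k=1 value — and the period has length 1.

[12; 24]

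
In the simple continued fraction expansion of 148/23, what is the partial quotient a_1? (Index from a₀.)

2

148 = 6·23 + 10   →  a_0 = 6
23 = 2·10 + 3   →  a_1 = 2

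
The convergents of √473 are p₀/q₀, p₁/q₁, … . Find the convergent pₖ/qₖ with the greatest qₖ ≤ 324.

√473 = [21; 1, 2, 1, 42, …] (period length 4).
Convergents:
  p_0/q_0 = 21/1
  p_1/q_1 = 22/1
  p_2/q_2 = 65/3
  p_3/q_3 = 87/4
  p_4/q_4 = 3719/171
  p_5/q_5 = 3806/175
  p_6/q_6 = 11331/521
q_5 = 175 ≤ 324 < 521 = q_6, so the answer is 3806/175.

3806/175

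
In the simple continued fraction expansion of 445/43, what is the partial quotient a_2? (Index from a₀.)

445 = 10·43 + 15   →  a_0 = 10
43 = 2·15 + 13   →  a_1 = 2
15 = 1·13 + 2   →  a_2 = 1

1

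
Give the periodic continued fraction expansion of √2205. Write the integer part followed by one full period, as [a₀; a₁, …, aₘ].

[46; 1, 22, 2, 22, 1, 92]

a₀ = ⌊√2205⌋ = 46.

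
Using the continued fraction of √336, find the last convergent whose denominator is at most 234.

1998/109

√336 = [18; 3, 36, …] (period length 2).
Convergents:
  p_0/q_0 = 18/1
  p_1/q_1 = 55/3
  p_2/q_2 = 1998/109
  p_3/q_3 = 6049/330
q_2 = 109 ≤ 234 < 330 = q_3, so the answer is 1998/109.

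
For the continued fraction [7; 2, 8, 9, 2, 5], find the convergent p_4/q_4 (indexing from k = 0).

Using pₖ = aₖpₖ₋₁ + pₖ₋₂, qₖ = aₖqₖ₋₁ + qₖ₋₂ (with p₋₁=1, p₋₂=0, q₋₁=0, q₋₂=1):
  k=0: a=7, p=7, q=1
  k=1: a=2, p=15, q=2
  k=2: a=8, p=127, q=17
  k=3: a=9, p=1158, q=155
  k=4: a=2, p=2443, q=327

2443/327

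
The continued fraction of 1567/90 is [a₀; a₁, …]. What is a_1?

2

1567 = 17·90 + 37   →  a_0 = 17
90 = 2·37 + 16   →  a_1 = 2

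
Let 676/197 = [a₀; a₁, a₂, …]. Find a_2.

3

676 = 3·197 + 85   →  a_0 = 3
197 = 2·85 + 27   →  a_1 = 2
85 = 3·27 + 4   →  a_2 = 3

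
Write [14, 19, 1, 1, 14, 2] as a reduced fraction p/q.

16454/1171

Fold from the inside: start with 2/1.
  14 + 1/2 = 29/2
  1 + 2/29 = 31/29
  1 + 29/31 = 60/31
  19 + 31/60 = 1171/60
  14 + 60/1171 = 16454/1171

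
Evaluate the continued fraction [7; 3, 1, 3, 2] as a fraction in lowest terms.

247/34

Fold from the inside: start with 2/1.
  3 + 1/2 = 7/2
  1 + 2/7 = 9/7
  3 + 7/9 = 34/9
  7 + 9/34 = 247/34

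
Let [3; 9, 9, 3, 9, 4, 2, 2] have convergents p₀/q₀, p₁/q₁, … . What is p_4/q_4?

Using pₖ = aₖpₖ₋₁ + pₖ₋₂, qₖ = aₖqₖ₋₁ + qₖ₋₂ (with p₋₁=1, p₋₂=0, q₋₁=0, q₋₂=1):
  k=0: a=3, p=3, q=1
  k=1: a=9, p=28, q=9
  k=2: a=9, p=255, q=82
  k=3: a=3, p=793, q=255
  k=4: a=9, p=7392, q=2377

7392/2377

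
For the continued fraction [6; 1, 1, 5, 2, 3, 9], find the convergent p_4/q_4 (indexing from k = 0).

157/24

Using pₖ = aₖpₖ₋₁ + pₖ₋₂, qₖ = aₖqₖ₋₁ + qₖ₋₂ (with p₋₁=1, p₋₂=0, q₋₁=0, q₋₂=1):
  k=0: a=6, p=6, q=1
  k=1: a=1, p=7, q=1
  k=2: a=1, p=13, q=2
  k=3: a=5, p=72, q=11
  k=4: a=2, p=157, q=24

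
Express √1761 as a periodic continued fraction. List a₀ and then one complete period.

a₀ = ⌊√1761⌋ = 41.
With m₀=0, d₀=1 and mₖ₊₁ = dₖaₖ − mₖ, dₖ₊₁ = (n − mₖ₊₁²)/dₖ, aₖ₊₁ = ⌊(a₀+mₖ₊₁)/dₖ₊₁⌋:
  k=1: m=41, d=80, a=1
  k=2: m=39, d=3, a=26
  k=3: m=39, d=80, a=1
  k=4: m=41, d=1, a=82
d=1 and a=2a₀=82 at k=4, so the next step gives (m, d) = (41, 80) again — its k=1 value — and the period has length 4.

[41; 1, 26, 1, 82]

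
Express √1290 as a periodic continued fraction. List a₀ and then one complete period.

[35; 1, 10, 1, 70]

a₀ = ⌊√1290⌋ = 35.
With m₀=0, d₀=1 and mₖ₊₁ = dₖaₖ − mₖ, dₖ₊₁ = (n − mₖ₊₁²)/dₖ, aₖ₊₁ = ⌊(a₀+mₖ₊₁)/dₖ₊₁⌋:
  k=1: m=35, d=65, a=1
  k=2: m=30, d=6, a=10
  k=3: m=30, d=65, a=1
  k=4: m=35, d=1, a=70
d=1 and a=2a₀=70 at k=4, so the next step gives (m, d) = (35, 65) again — its k=1 value — and the period has length 4.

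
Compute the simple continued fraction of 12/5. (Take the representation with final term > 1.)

[2; 2, 2]

12 = 2*5 + 2
5 = 2*2 + 1
2 = 2*1 + 0  (stop)
So 12/5 = [2; 2, 2].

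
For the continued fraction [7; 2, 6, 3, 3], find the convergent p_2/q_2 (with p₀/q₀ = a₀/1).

Using pₖ = aₖpₖ₋₁ + pₖ₋₂, qₖ = aₖqₖ₋₁ + qₖ₋₂ (with p₋₁=1, p₋₂=0, q₋₁=0, q₋₂=1):
  k=0: a=7, p=7, q=1
  k=1: a=2, p=15, q=2
  k=2: a=6, p=97, q=13

97/13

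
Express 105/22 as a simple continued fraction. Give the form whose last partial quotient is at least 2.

[4; 1, 3, 2, 2]

105 = 4×22 + 17
22 = 1×17 + 5
17 = 3×5 + 2
5 = 2×2 + 1
2 = 2×1 + 0  (stop)
So 105/22 = [4; 1, 3, 2, 2].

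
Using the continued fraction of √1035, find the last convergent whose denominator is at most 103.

√1035 = [32; 5, 1, 5, 64, …] (period length 4).
Convergents:
  p_0/q_0 = 32/1
  p_1/q_1 = 161/5
  p_2/q_2 = 193/6
  p_3/q_3 = 1126/35
  p_4/q_4 = 72257/2246
q_3 = 35 ≤ 103 < 2246 = q_4, so the answer is 1126/35.

1126/35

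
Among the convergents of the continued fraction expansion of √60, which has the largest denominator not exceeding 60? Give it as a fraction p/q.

457/59

√60 = [7; 1, 2, 1, 14, …] (period length 4).
Convergents:
  p_0/q_0 = 7/1
  p_1/q_1 = 8/1
  p_2/q_2 = 23/3
  p_3/q_3 = 31/4
  p_4/q_4 = 457/59
  p_5/q_5 = 488/63
q_4 = 59 ≤ 60 < 63 = q_5, so the answer is 457/59.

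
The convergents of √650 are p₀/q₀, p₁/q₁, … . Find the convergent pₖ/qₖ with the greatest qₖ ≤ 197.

√650 = [25; 2, 50, …] (period length 2).
Convergents:
  p_0/q_0 = 25/1
  p_1/q_1 = 51/2
  p_2/q_2 = 2575/101
  p_3/q_3 = 5201/204
q_2 = 101 ≤ 197 < 204 = q_3, so the answer is 2575/101.

2575/101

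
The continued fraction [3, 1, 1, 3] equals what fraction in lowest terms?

Using pₖ = aₖpₖ₋₁ + pₖ₋₂ and qₖ = aₖqₖ₋₁ + qₖ₋₂:
  k=0: a=3, p=3, q=1
  k=1: a=1, p=4, q=1
  k=2: a=1, p=7, q=2
  k=3: a=3, p=25, q=7

25/7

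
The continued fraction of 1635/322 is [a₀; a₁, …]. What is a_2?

1635 = 5·322 + 25   →  a_0 = 5
322 = 12·25 + 22   →  a_1 = 12
25 = 1·22 + 3   →  a_2 = 1

1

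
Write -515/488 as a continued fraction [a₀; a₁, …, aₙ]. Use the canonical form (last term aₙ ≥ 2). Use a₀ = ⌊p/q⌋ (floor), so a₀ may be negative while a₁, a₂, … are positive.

-515 = -2×488 + 461
488 = 1×461 + 27
461 = 17×27 + 2
27 = 13×2 + 1
2 = 2×1 + 0  (stop)
So -515/488 = [-2; 1, 17, 13, 2].

[-2; 1, 17, 13, 2]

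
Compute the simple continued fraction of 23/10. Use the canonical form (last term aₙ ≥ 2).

23 = 2*10 + 3
10 = 3*3 + 1
3 = 3*1 + 0  (stop)
So 23/10 = [2; 3, 3].

[2; 3, 3]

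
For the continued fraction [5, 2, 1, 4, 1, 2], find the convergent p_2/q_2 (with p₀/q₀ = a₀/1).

Using pₖ = aₖpₖ₋₁ + pₖ₋₂, qₖ = aₖqₖ₋₁ + qₖ₋₂ (with p₋₁=1, p₋₂=0, q₋₁=0, q₋₂=1):
  k=0: a=5, p=5, q=1
  k=1: a=2, p=11, q=2
  k=2: a=1, p=16, q=3

16/3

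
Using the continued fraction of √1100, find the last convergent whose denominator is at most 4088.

79201/2388

√1100 = [33; 6, 66, …] (period length 2).
Convergents:
  p_0/q_0 = 33/1
  p_1/q_1 = 199/6
  p_2/q_2 = 13167/397
  p_3/q_3 = 79201/2388
  p_4/q_4 = 5240433/158005
q_3 = 2388 ≤ 4088 < 158005 = q_4, so the answer is 79201/2388.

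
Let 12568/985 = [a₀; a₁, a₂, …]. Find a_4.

12568 = 12·985 + 748   →  a_0 = 12
985 = 1·748 + 237   →  a_1 = 1
748 = 3·237 + 37   →  a_2 = 3
237 = 6·37 + 15   →  a_3 = 6
37 = 2·15 + 7   →  a_4 = 2

2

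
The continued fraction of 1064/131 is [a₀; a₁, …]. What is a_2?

5

1064 = 8·131 + 16   →  a_0 = 8
131 = 8·16 + 3   →  a_1 = 8
16 = 5·3 + 1   →  a_2 = 5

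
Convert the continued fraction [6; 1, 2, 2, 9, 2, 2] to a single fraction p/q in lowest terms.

Using pₖ = aₖpₖ₋₁ + pₖ₋₂ and qₖ = aₖqₖ₋₁ + qₖ₋₂:
  k=0: a=6, p=6, q=1
  k=1: a=1, p=7, q=1
  k=2: a=2, p=20, q=3
  k=3: a=2, p=47, q=7
  k=4: a=9, p=443, q=66
  k=5: a=2, p=933, q=139
  k=6: a=2, p=2309, q=344

2309/344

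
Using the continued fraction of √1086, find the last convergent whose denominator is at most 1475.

√1086 = [32; 1, 20, 1, 64, …] (period length 4).
Convergents:
  p_0/q_0 = 32/1
  p_1/q_1 = 33/1
  p_2/q_2 = 692/21
  p_3/q_3 = 725/22
  p_4/q_4 = 47092/1429
  p_5/q_5 = 47817/1451
  p_6/q_6 = 1003432/30449
q_5 = 1451 ≤ 1475 < 30449 = q_6, so the answer is 47817/1451.

47817/1451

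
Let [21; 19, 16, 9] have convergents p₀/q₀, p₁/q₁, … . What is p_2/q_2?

6421/305

Using pₖ = aₖpₖ₋₁ + pₖ₋₂, qₖ = aₖqₖ₋₁ + qₖ₋₂ (with p₋₁=1, p₋₂=0, q₋₁=0, q₋₂=1):
  k=0: a=21, p=21, q=1
  k=1: a=19, p=400, q=19
  k=2: a=16, p=6421, q=305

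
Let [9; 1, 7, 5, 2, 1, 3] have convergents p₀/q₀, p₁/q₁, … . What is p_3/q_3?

Using pₖ = aₖpₖ₋₁ + pₖ₋₂, qₖ = aₖqₖ₋₁ + qₖ₋₂ (with p₋₁=1, p₋₂=0, q₋₁=0, q₋₂=1):
  k=0: a=9, p=9, q=1
  k=1: a=1, p=10, q=1
  k=2: a=7, p=79, q=8
  k=3: a=5, p=405, q=41

405/41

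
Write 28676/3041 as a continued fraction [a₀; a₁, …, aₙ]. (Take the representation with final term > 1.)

28676 = 9·3041 + 1307
3041 = 2·1307 + 427
1307 = 3·427 + 26
427 = 16·26 + 11
26 = 2·11 + 4
11 = 2·4 + 3
4 = 1·3 + 1
3 = 3·1 + 0  (stop)
So 28676/3041 = [9; 2, 3, 16, 2, 2, 1, 3].

[9; 2, 3, 16, 2, 2, 1, 3]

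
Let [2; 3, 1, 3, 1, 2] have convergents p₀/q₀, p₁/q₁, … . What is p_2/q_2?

Using pₖ = aₖpₖ₋₁ + pₖ₋₂, qₖ = aₖqₖ₋₁ + qₖ₋₂ (with p₋₁=1, p₋₂=0, q₋₁=0, q₋₂=1):
  k=0: a=2, p=2, q=1
  k=1: a=3, p=7, q=3
  k=2: a=1, p=9, q=4

9/4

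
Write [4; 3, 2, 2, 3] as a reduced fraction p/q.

Fold from the inside: start with 3/1.
  2 + 1/3 = 7/3
  2 + 3/7 = 17/7
  3 + 7/17 = 58/17
  4 + 17/58 = 249/58

249/58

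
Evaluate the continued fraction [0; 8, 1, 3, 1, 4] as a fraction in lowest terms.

24/211

Fold from the inside: start with 4/1.
  1 + 1/4 = 5/4
  3 + 4/5 = 19/5
  1 + 5/19 = 24/19
  8 + 19/24 = 211/24
  0 + 24/211 = 24/211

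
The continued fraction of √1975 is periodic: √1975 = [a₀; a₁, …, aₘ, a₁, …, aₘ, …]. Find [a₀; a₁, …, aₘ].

[44; 2, 3, 1, 2, 1, 3, 2, 88]

a₀ = ⌊√1975⌋ = 44.
With m₀=0, d₀=1 and mₖ₊₁ = dₖaₖ − mₖ, dₖ₊₁ = (n − mₖ₊₁²)/dₖ, aₖ₊₁ = ⌊(a₀+mₖ₊₁)/dₖ₊₁⌋:
  k=1: m=44, d=39, a=2
  k=2: m=34, d=21, a=3
  k=3: m=29, d=54, a=1
  k=4: m=25, d=25, a=2
  k=5: m=25, d=54, a=1
  k=6: m=29, d=21, a=3
  k=7: m=34, d=39, a=2
  k=8: m=44, d=1, a=88
d=1 and a=2a₀=88 at k=8, so the next step gives (m, d) = (44, 39) again — its k=1 value — and the period has length 8.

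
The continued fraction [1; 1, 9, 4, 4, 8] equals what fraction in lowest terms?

2726/1433

Using pₖ = aₖpₖ₋₁ + pₖ₋₂ and qₖ = aₖqₖ₋₁ + qₖ₋₂:
  k=0: a=1, p=1, q=1
  k=1: a=1, p=2, q=1
  k=2: a=9, p=19, q=10
  k=3: a=4, p=78, q=41
  k=4: a=4, p=331, q=174
  k=5: a=8, p=2726, q=1433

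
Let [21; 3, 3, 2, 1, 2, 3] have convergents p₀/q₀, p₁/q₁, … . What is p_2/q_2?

213/10

Using pₖ = aₖpₖ₋₁ + pₖ₋₂, qₖ = aₖqₖ₋₁ + qₖ₋₂ (with p₋₁=1, p₋₂=0, q₋₁=0, q₋₂=1):
  k=0: a=21, p=21, q=1
  k=1: a=3, p=64, q=3
  k=2: a=3, p=213, q=10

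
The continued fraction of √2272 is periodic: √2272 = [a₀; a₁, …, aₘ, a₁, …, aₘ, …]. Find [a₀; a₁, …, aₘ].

a₀ = ⌊√2272⌋ = 47.
With m₀=0, d₀=1 and mₖ₊₁ = dₖaₖ − mₖ, dₖ₊₁ = (n − mₖ₊₁²)/dₖ, aₖ₊₁ = ⌊(a₀+mₖ₊₁)/dₖ₊₁⌋:
  k=1: m=47, d=63, a=1
  k=2: m=16, d=32, a=1
  k=3: m=16, d=63, a=1
  k=4: m=47, d=1, a=94
d=1 and a=2a₀=94 at k=4, so the next step gives (m, d) = (47, 63) again — its k=1 value — and the period has length 4.

[47; 1, 1, 1, 94]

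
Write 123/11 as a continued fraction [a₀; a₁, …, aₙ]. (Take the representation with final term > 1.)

[11; 5, 2]

123 = 11*11 + 2
11 = 5*2 + 1
2 = 2*1 + 0  (stop)
So 123/11 = [11; 5, 2].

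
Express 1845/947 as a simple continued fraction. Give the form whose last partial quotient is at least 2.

1845 = 1×947 + 898
947 = 1×898 + 49
898 = 18×49 + 16
49 = 3×16 + 1
16 = 16×1 + 0  (stop)
So 1845/947 = [1; 1, 18, 3, 16].

[1; 1, 18, 3, 16]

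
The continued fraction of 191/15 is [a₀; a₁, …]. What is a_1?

191 = 12·15 + 11   →  a_0 = 12
15 = 1·11 + 4   →  a_1 = 1

1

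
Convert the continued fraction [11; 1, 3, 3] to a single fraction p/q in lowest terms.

Fold from the inside: start with 3/1.
  3 + 1/3 = 10/3
  1 + 3/10 = 13/10
  11 + 10/13 = 153/13

153/13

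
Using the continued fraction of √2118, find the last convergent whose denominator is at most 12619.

√2118 = [46; 46, 92, …] (period length 2).
Convergents:
  p_0/q_0 = 46/1
  p_1/q_1 = 2117/46
  p_2/q_2 = 194810/4233
  p_3/q_3 = 8963377/194764
q_2 = 4233 ≤ 12619 < 194764 = q_3, so the answer is 194810/4233.

194810/4233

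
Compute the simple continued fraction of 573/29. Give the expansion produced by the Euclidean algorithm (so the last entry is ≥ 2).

573 = 19×29 + 22
29 = 1×22 + 7
22 = 3×7 + 1
7 = 7×1 + 0  (stop)
So 573/29 = [19; 1, 3, 7].

[19; 1, 3, 7]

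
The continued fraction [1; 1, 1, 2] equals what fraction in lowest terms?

8/5

Fold from the inside: start with 2/1.
  1 + 1/2 = 3/2
  1 + 2/3 = 5/3
  1 + 3/5 = 8/5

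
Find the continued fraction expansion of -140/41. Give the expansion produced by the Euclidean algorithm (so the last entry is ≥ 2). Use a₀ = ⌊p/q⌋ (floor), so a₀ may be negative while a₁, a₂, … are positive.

[-4; 1, 1, 2, 2, 3]

-140 = -4*41 + 24
41 = 1*24 + 17
24 = 1*17 + 7
17 = 2*7 + 3
7 = 2*3 + 1
3 = 3*1 + 0  (stop)
So -140/41 = [-4; 1, 1, 2, 2, 3].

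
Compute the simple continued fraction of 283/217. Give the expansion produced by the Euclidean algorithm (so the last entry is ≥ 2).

[1; 3, 3, 2, 9]

283 = 1×217 + 66
217 = 3×66 + 19
66 = 3×19 + 9
19 = 2×9 + 1
9 = 9×1 + 0  (stop)
So 283/217 = [1; 3, 3, 2, 9].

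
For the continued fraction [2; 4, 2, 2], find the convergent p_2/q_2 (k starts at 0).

20/9

Using pₖ = aₖpₖ₋₁ + pₖ₋₂, qₖ = aₖqₖ₋₁ + qₖ₋₂ (with p₋₁=1, p₋₂=0, q₋₁=0, q₋₂=1):
  k=0: a=2, p=2, q=1
  k=1: a=4, p=9, q=4
  k=2: a=2, p=20, q=9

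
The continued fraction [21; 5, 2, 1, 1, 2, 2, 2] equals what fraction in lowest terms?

8559/404

Using pₖ = aₖpₖ₋₁ + pₖ₋₂ and qₖ = aₖqₖ₋₁ + qₖ₋₂:
  k=0: a=21, p=21, q=1
  k=1: a=5, p=106, q=5
  k=2: a=2, p=233, q=11
  k=3: a=1, p=339, q=16
  k=4: a=1, p=572, q=27
  k=5: a=2, p=1483, q=70
  k=6: a=2, p=3538, q=167
  k=7: a=2, p=8559, q=404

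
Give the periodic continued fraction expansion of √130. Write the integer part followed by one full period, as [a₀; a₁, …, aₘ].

[11; 2, 2, 22]

a₀ = ⌊√130⌋ = 11.
With m₀=0, d₀=1 and mₖ₊₁ = dₖaₖ − mₖ, dₖ₊₁ = (n − mₖ₊₁²)/dₖ, aₖ₊₁ = ⌊(a₀+mₖ₊₁)/dₖ₊₁⌋:
  k=1: m=11, d=9, a=2
  k=2: m=7, d=9, a=2
  k=3: m=11, d=1, a=22
d=1 and a=2a₀=22 at k=3, so the next step gives (m, d) = (11, 9) again — its k=1 value — and the period has length 3.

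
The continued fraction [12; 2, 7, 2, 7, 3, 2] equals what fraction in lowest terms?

21658/1737

Fold from the inside: start with 2/1.
  3 + 1/2 = 7/2
  7 + 2/7 = 51/7
  2 + 7/51 = 109/51
  7 + 51/109 = 814/109
  2 + 109/814 = 1737/814
  12 + 814/1737 = 21658/1737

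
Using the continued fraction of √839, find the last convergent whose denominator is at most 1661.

√839 = [28; 1, 27, 1, 56, …] (period length 4).
Convergents:
  p_0/q_0 = 28/1
  p_1/q_1 = 29/1
  p_2/q_2 = 811/28
  p_3/q_3 = 840/29
  p_4/q_4 = 47851/1652
  p_5/q_5 = 48691/1681
q_4 = 1652 ≤ 1661 < 1681 = q_5, so the answer is 47851/1652.

47851/1652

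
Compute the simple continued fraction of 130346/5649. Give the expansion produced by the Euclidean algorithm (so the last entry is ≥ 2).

[23; 13, 2, 13, 2, 7]

130346 = 23*5649 + 419
5649 = 13*419 + 202
419 = 2*202 + 15
202 = 13*15 + 7
15 = 2*7 + 1
7 = 7*1 + 0  (stop)
So 130346/5649 = [23; 13, 2, 13, 2, 7].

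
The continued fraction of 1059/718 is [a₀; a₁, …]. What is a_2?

9

1059 = 1·718 + 341   →  a_0 = 1
718 = 2·341 + 36   →  a_1 = 2
341 = 9·36 + 17   →  a_2 = 9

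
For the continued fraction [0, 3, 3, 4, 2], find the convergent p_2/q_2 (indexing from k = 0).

Using pₖ = aₖpₖ₋₁ + pₖ₋₂, qₖ = aₖqₖ₋₁ + qₖ₋₂ (with p₋₁=1, p₋₂=0, q₋₁=0, q₋₂=1):
  k=0: a=0, p=0, q=1
  k=1: a=3, p=1, q=3
  k=2: a=3, p=3, q=10

3/10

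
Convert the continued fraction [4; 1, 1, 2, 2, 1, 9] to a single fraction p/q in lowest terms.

Using pₖ = aₖpₖ₋₁ + pₖ₋₂ and qₖ = aₖqₖ₋₁ + qₖ₋₂:
  k=0: a=4, p=4, q=1
  k=1: a=1, p=5, q=1
  k=2: a=1, p=9, q=2
  k=3: a=2, p=23, q=5
  k=4: a=2, p=55, q=12
  k=5: a=1, p=78, q=17
  k=6: a=9, p=757, q=165

757/165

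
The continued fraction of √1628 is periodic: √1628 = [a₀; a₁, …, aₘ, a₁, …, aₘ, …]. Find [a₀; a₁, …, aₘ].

a₀ = ⌊√1628⌋ = 40.

[40; 2, 1, 6, 1, 2, 80]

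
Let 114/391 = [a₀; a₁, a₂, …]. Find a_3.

3

114 = 0·391 + 114   →  a_0 = 0
391 = 3·114 + 49   →  a_1 = 3
114 = 2·49 + 16   →  a_2 = 2
49 = 3·16 + 1   →  a_3 = 3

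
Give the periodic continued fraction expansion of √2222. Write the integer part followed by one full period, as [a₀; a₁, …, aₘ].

[47; 7, 4, 7, 94]

a₀ = ⌊√2222⌋ = 47.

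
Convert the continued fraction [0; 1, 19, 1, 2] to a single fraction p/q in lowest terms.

59/62

Using pₖ = aₖpₖ₋₁ + pₖ₋₂ and qₖ = aₖqₖ₋₁ + qₖ₋₂:
  k=0: a=0, p=0, q=1
  k=1: a=1, p=1, q=1
  k=2: a=19, p=19, q=20
  k=3: a=1, p=20, q=21
  k=4: a=2, p=59, q=62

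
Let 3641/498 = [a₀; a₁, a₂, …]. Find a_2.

3641 = 7·498 + 155   →  a_0 = 7
498 = 3·155 + 33   →  a_1 = 3
155 = 4·33 + 23   →  a_2 = 4

4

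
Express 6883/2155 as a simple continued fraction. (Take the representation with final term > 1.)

6883 = 3·2155 + 418
2155 = 5·418 + 65
418 = 6·65 + 28
65 = 2·28 + 9
28 = 3·9 + 1
9 = 9·1 + 0  (stop)
So 6883/2155 = [3; 5, 6, 2, 3, 9].

[3; 5, 6, 2, 3, 9]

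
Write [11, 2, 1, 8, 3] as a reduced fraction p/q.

919/81

Using pₖ = aₖpₖ₋₁ + pₖ₋₂ and qₖ = aₖqₖ₋₁ + qₖ₋₂:
  k=0: a=11, p=11, q=1
  k=1: a=2, p=23, q=2
  k=2: a=1, p=34, q=3
  k=3: a=8, p=295, q=26
  k=4: a=3, p=919, q=81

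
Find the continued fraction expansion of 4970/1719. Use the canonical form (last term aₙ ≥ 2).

[2; 1, 8, 5, 5, 7]

4970 = 2·1719 + 1532
1719 = 1·1532 + 187
1532 = 8·187 + 36
187 = 5·36 + 7
36 = 5·7 + 1
7 = 7·1 + 0  (stop)
So 4970/1719 = [2; 1, 8, 5, 5, 7].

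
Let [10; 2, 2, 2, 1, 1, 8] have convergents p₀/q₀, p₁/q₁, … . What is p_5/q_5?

Using pₖ = aₖpₖ₋₁ + pₖ₋₂, qₖ = aₖqₖ₋₁ + qₖ₋₂ (with p₋₁=1, p₋₂=0, q₋₁=0, q₋₂=1):
  k=0: a=10, p=10, q=1
  k=1: a=2, p=21, q=2
  k=2: a=2, p=52, q=5
  k=3: a=2, p=125, q=12
  k=4: a=1, p=177, q=17
  k=5: a=1, p=302, q=29

302/29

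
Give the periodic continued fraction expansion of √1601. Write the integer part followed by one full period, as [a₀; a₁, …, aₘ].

a₀ = ⌊√1601⌋ = 40.
With m₀=0, d₀=1 and mₖ₊₁ = dₖaₖ − mₖ, dₖ₊₁ = (n − mₖ₊₁²)/dₖ, aₖ₊₁ = ⌊(a₀+mₖ₊₁)/dₖ₊₁⌋:
  k=1: m=40, d=1, a=80
d=1 and a=2a₀=80 at k=1, so the next step gives (m, d) = (40, 1) again — its k=1 value — and the period has length 1.

[40; 80]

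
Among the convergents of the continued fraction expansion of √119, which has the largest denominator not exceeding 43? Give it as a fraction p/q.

120/11

√119 = [10; 1, 9, 1, 20, …] (period length 4).
Convergents:
  p_0/q_0 = 10/1
  p_1/q_1 = 11/1
  p_2/q_2 = 109/10
  p_3/q_3 = 120/11
  p_4/q_4 = 2509/230
q_3 = 11 ≤ 43 < 230 = q_4, so the answer is 120/11.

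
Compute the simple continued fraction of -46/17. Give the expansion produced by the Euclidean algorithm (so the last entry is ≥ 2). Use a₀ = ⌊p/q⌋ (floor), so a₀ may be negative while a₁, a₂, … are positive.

-46 = -3*17 + 5
17 = 3*5 + 2
5 = 2*2 + 1
2 = 2*1 + 0  (stop)
So -46/17 = [-3; 3, 2, 2].

[-3; 3, 2, 2]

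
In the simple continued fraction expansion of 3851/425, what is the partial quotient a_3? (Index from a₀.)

1

3851 = 9·425 + 26   →  a_0 = 9
425 = 16·26 + 9   →  a_1 = 16
26 = 2·9 + 8   →  a_2 = 2
9 = 1·8 + 1   →  a_3 = 1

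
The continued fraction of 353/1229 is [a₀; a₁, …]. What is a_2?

353 = 0·1229 + 353   →  a_0 = 0
1229 = 3·353 + 170   →  a_1 = 3
353 = 2·170 + 13   →  a_2 = 2

2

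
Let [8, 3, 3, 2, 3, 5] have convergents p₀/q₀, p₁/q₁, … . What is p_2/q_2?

83/10

Using pₖ = aₖpₖ₋₁ + pₖ₋₂, qₖ = aₖqₖ₋₁ + qₖ₋₂ (with p₋₁=1, p₋₂=0, q₋₁=0, q₋₂=1):
  k=0: a=8, p=8, q=1
  k=1: a=3, p=25, q=3
  k=2: a=3, p=83, q=10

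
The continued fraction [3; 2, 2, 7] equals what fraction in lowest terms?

Fold from the inside: start with 7/1.
  2 + 1/7 = 15/7
  2 + 7/15 = 37/15
  3 + 15/37 = 126/37

126/37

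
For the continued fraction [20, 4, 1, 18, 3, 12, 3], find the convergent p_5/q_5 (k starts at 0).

71475/3538

Using pₖ = aₖpₖ₋₁ + pₖ₋₂, qₖ = aₖqₖ₋₁ + qₖ₋₂ (with p₋₁=1, p₋₂=0, q₋₁=0, q₋₂=1):
  k=0: a=20, p=20, q=1
  k=1: a=4, p=81, q=4
  k=2: a=1, p=101, q=5
  k=3: a=18, p=1899, q=94
  k=4: a=3, p=5798, q=287
  k=5: a=12, p=71475, q=3538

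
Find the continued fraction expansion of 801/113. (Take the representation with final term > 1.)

801 = 7×113 + 10
113 = 11×10 + 3
10 = 3×3 + 1
3 = 3×1 + 0  (stop)
So 801/113 = [7; 11, 3, 3].

[7; 11, 3, 3]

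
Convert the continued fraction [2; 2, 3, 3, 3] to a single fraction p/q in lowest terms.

185/76

Using pₖ = aₖpₖ₋₁ + pₖ₋₂ and qₖ = aₖqₖ₋₁ + qₖ₋₂:
  k=0: a=2, p=2, q=1
  k=1: a=2, p=5, q=2
  k=2: a=3, p=17, q=7
  k=3: a=3, p=56, q=23
  k=4: a=3, p=185, q=76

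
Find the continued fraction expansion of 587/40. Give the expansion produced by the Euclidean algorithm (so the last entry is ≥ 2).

587 = 14×40 + 27
40 = 1×27 + 13
27 = 2×13 + 1
13 = 13×1 + 0  (stop)
So 587/40 = [14; 1, 2, 13].

[14; 1, 2, 13]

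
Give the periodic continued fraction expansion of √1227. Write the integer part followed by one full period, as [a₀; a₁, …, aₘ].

a₀ = ⌊√1227⌋ = 35.
With m₀=0, d₀=1 and mₖ₊₁ = dₖaₖ − mₖ, dₖ₊₁ = (n − mₖ₊₁²)/dₖ, aₖ₊₁ = ⌊(a₀+mₖ₊₁)/dₖ₊₁⌋:
  k=1: m=35, d=2, a=35
  k=2: m=35, d=1, a=70
d=1 and a=2a₀=70 at k=2, so the next step gives (m, d) = (35, 2) again — its k=1 value — and the period has length 2.

[35; 35, 70]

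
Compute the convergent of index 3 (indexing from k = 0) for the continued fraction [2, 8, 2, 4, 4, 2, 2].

161/76

Using pₖ = aₖpₖ₋₁ + pₖ₋₂, qₖ = aₖqₖ₋₁ + qₖ₋₂ (with p₋₁=1, p₋₂=0, q₋₁=0, q₋₂=1):
  k=0: a=2, p=2, q=1
  k=1: a=8, p=17, q=8
  k=2: a=2, p=36, q=17
  k=3: a=4, p=161, q=76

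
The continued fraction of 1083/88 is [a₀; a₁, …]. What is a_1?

3

1083 = 12·88 + 27   →  a_0 = 12
88 = 3·27 + 7   →  a_1 = 3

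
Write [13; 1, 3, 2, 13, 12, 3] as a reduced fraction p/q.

62051/4504

Fold from the inside: start with 3/1.
  12 + 1/3 = 37/3
  13 + 3/37 = 484/37
  2 + 37/484 = 1005/484
  3 + 484/1005 = 3499/1005
  1 + 1005/3499 = 4504/3499
  13 + 3499/4504 = 62051/4504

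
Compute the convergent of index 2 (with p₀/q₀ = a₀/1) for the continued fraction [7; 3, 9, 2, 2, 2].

205/28

Using pₖ = aₖpₖ₋₁ + pₖ₋₂, qₖ = aₖqₖ₋₁ + qₖ₋₂ (with p₋₁=1, p₋₂=0, q₋₁=0, q₋₂=1):
  k=0: a=7, p=7, q=1
  k=1: a=3, p=22, q=3
  k=2: a=9, p=205, q=28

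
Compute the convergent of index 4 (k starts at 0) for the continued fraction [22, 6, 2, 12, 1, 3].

3877/175

Using pₖ = aₖpₖ₋₁ + pₖ₋₂, qₖ = aₖqₖ₋₁ + qₖ₋₂ (with p₋₁=1, p₋₂=0, q₋₁=0, q₋₂=1):
  k=0: a=22, p=22, q=1
  k=1: a=6, p=133, q=6
  k=2: a=2, p=288, q=13
  k=3: a=12, p=3589, q=162
  k=4: a=1, p=3877, q=175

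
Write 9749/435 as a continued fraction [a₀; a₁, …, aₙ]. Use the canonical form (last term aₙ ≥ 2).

9749 = 22·435 + 179
435 = 2·179 + 77
179 = 2·77 + 25
77 = 3·25 + 2
25 = 12·2 + 1
2 = 2·1 + 0  (stop)
So 9749/435 = [22; 2, 2, 3, 12, 2].

[22; 2, 2, 3, 12, 2]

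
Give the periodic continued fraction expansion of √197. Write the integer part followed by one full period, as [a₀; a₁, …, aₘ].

[14; 28]

a₀ = ⌊√197⌋ = 14.
With m₀=0, d₀=1 and mₖ₊₁ = dₖaₖ − mₖ, dₖ₊₁ = (n − mₖ₊₁²)/dₖ, aₖ₊₁ = ⌊(a₀+mₖ₊₁)/dₖ₊₁⌋:
  k=1: m=14, d=1, a=28
d=1 and a=2a₀=28 at k=1, so the next step gives (m, d) = (14, 1) again — its k=1 value — and the period has length 1.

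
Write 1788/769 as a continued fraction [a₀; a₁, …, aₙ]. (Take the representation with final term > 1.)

[2; 3, 13, 6, 3]

1788 = 2·769 + 250
769 = 3·250 + 19
250 = 13·19 + 3
19 = 6·3 + 1
3 = 3·1 + 0  (stop)
So 1788/769 = [2; 3, 13, 6, 3].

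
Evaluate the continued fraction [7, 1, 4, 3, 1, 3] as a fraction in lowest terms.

Fold from the inside: start with 3/1.
  1 + 1/3 = 4/3
  3 + 3/4 = 15/4
  4 + 4/15 = 64/15
  1 + 15/64 = 79/64
  7 + 64/79 = 617/79

617/79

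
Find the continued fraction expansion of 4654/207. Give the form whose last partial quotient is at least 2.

[22; 2, 14, 3, 2]

4654 = 22*207 + 100
207 = 2*100 + 7
100 = 14*7 + 2
7 = 3*2 + 1
2 = 2*1 + 0  (stop)
So 4654/207 = [22; 2, 14, 3, 2].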